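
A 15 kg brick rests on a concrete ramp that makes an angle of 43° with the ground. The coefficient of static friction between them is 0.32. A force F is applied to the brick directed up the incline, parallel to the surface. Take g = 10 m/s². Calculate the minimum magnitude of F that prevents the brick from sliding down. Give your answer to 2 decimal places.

67.19 N

The normal force is N = mg cos 43° = 109.703 N. With F at its minimum the brick is on the verge of sliding down, so static friction is at its maximum μ_s N = 0.32 × 109.703 = 35.105 N and acts up the slope.
Equilibrium along the incline: F + μ_s N = mg sin 43°, so F = 102.300 − 35.105 = 67.195 N.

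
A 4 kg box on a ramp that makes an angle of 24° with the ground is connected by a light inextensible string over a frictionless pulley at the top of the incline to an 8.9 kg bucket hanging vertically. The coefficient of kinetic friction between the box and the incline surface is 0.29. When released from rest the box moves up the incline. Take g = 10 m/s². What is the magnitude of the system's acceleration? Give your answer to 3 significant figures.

4.82 m/s²

For the box on the incline: the weight component along the slope is m₁g sin 24° = 4 × 10 × 0.4067 = 16.268 N and the normal force is N = m₁g cos 24° = 36.542 N.
Kinetic friction opposes the box's motion up the incline: f = μN = 0.29 × 36.542 = 10.597 N acting down the slope.
Newton's second law for the box (up-slope positive): T − 16.268 − 10.597 = 4 a. For the hanging bucket (downward positive): 8.9 × 10 − T = 8.9 a.
Adding the two equations eliminates T: 62.135 = 12.9 a, so a = 4.8167 m/s².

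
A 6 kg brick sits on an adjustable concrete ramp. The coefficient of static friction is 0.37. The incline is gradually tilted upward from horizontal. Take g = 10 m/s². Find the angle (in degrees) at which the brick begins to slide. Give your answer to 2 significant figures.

At the threshold of sliding, static friction is at its maximum μ_s N and exactly balances the weight component along the incline: mg sin θ = μ_s mg cos θ.
Hence tan θ = μ_s = 0.37, so θ = arctan(0.37) = 20.3045°.

20°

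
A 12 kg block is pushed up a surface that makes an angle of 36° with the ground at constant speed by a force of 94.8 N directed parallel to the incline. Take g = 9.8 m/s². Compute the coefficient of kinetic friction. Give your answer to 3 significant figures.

At constant speed ΣF = 0 along the incline. The applied 94.8 N acts up the slope; the weight component mg sin 36° = 69.124 N and kinetic friction μN both act down the slope.
So 94.8 = 69.124 + μ × 95.140, giving μ = (94.8 − 69.124) / 95.140 = 0.2699.

0.270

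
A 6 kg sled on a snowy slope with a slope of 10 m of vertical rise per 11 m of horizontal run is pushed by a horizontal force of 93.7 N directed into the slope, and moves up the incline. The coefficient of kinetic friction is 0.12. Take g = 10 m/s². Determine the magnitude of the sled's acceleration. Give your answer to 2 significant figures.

The horizontal push has components F cos 42.27° = 93.7 × 0.7399 = 69.329 N up the incline and F sin 42.27° = 93.7 × 0.6727 = 63.032 N pressing into the surface.
The normal force is therefore N = mg cos 42.27° + F sin 42.27° = 44.394 + 63.032 = 107.426 N, and kinetic friction down the slope is μN = 0.12 × 107.426 = 12.891 N.
Along the incline: F cos 42.27° − mg sin 42.27° − μN = ma, so 69.329 − 40.362 − 12.891 = 6 a, giving a = 2.6793 m/s².

2.7 m/s²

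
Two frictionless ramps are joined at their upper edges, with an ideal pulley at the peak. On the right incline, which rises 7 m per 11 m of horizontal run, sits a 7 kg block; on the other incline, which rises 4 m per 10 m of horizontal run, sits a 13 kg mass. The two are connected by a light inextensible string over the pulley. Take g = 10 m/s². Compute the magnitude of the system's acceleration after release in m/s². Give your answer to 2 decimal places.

0.53 m/s²

Resolve each weight along its own incline: the 7 kg mass has component 7 × 10 × sin 32.47° = 37.581 N down its slope, and the 13 kg mass has 13 × 10 × sin 21.80° = 48.281 N down its slope.
The 13 kg side's 48.281 N exceeds the other side's 37.581 N, so that mass slides down and the 7 kg mass slides up. Taking that direction as positive, Newton's second law for the whole system gives 48.281 − 37.581 = (7 + 13) a, so a = 10.700 / 20 = 0.5350 m/s².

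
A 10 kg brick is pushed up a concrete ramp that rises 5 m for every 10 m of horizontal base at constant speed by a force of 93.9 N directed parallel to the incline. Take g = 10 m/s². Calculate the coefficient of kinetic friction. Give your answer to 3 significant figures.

0.550

At constant speed ΣF = 0 along the incline. The applied 93.9 N acts up the slope; the weight component mg sin 26.57° = 44.721 N and kinetic friction μN both act down the slope.
So 93.9 = 44.721 + μ × 89.443, giving μ = (93.9 − 44.721) / 89.443 = 0.5498.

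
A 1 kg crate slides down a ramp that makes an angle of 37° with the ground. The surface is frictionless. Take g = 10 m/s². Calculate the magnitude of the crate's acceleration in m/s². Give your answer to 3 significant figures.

6.02 m/s²

Resolving the weight along the incline: the component pulling the crate down the slope is mg sin 37° = 1 × 10 × 0.6018 = 6.018 N, and the normal force is N = mg cos 37° = 1 × 10 × 0.7986 = 7.986 N.
With no friction the net force along the incline is 6.018 N, so a = g sin 37° = 6.018 / 1 = 6.0180 m/s².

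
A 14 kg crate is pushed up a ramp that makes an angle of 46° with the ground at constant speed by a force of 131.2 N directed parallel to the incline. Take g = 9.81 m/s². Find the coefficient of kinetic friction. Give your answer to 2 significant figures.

At constant speed ΣF = 0 along the incline. The applied 131.2 N acts up the slope; the weight component mg sin 46° = 98.794 N and kinetic friction μN both act down the slope.
So 131.2 = 98.794 + μ × 95.404, giving μ = (131.2 − 98.794) / 95.404 = 0.3397.

0.34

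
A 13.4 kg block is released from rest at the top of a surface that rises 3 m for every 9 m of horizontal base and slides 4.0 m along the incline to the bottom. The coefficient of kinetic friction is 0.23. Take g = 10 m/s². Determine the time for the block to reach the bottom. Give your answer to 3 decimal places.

The weight component along the incline is mg sin 18.43° = 42.375 N and the normal force is N = mg cos 18.43° = 127.124 N.
Friction up the slope is f = μN = 0.23 × 127.124 = 29.239 N, so the net downslope force is 42.375 − 29.239 = 13.136 N and a = 13.136 / 13.4 = 0.9803 m/s².
Starting from rest, L = ½at², so t = √(2L/a) = √(2 × 4.0 / 0.9803) = 2.8567 s.

2.857 s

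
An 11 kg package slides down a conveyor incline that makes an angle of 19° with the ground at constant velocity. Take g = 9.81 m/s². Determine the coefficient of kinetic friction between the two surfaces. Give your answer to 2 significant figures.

At constant velocity the net force along the incline is zero: mg sin 19° = μ mg cos 19°.
So μ = tan 19° = 0.3256 / 0.9455 = 0.3444.

0.34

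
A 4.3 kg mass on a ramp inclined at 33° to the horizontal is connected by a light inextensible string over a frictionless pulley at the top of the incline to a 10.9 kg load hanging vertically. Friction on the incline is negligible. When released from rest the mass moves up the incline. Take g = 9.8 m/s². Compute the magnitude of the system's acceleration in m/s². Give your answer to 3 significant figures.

5.52 m/s²

For the mass on the incline: the weight component along the slope is m₁g sin 33° = 4.3 × 9.8 × 0.5446 = 22.949 N and the normal force is N = m₁g cos 33° = 35.342 N.
Newton's second law for the mass (up-slope positive): T − 22.949 = 4.3 a. For the hanging load (downward positive): 10.9 × 9.8 − T = 10.9 a.
Adding the two equations eliminates T: 83.871 = 15.2 a, so a = 5.5178 m/s².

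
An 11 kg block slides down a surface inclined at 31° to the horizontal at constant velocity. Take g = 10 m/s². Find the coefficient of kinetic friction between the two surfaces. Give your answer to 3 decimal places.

0.601

At constant velocity the net force along the incline is zero: mg sin 31° = μ mg cos 31°.
So μ = tan 31° = 0.5150 / 0.8572 = 0.6008.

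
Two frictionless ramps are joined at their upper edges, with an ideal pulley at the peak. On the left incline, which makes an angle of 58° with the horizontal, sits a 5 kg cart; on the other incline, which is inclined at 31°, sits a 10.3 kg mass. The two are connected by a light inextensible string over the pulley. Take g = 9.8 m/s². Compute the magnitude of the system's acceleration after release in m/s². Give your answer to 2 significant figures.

0.68 m/s²

Resolve each weight along its own incline: the 5 kg mass has component 5 × 9.8 × sin 58° = 41.554 N down its slope, and the 10.3 kg mass has 10.3 × 9.8 × sin 31° = 51.988 N down its slope.
The 10.3 kg side's 51.988 N exceeds the other side's 41.554 N, so that mass slides down and the 5 kg mass slides up. Taking that direction as positive, Newton's second law for the whole system gives 51.988 − 41.554 = (5 + 10.3) a, so a = 10.434 / 15.3 = 0.6820 m/s².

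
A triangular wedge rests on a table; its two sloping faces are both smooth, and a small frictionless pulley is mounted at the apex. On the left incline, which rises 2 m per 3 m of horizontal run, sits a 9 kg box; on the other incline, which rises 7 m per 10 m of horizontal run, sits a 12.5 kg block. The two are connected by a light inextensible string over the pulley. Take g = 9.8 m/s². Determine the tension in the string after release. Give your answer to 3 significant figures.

Resolve each weight along its own incline: the 9 kg mass has component 9 × 9.8 × sin 33.69° = 48.925 N down its slope, and the 12.5 kg mass has 12.5 × 9.8 × sin 34.99° = 70.249 N down its slope.
The 12.5 kg side's 70.249 N exceeds the other side's 48.925 N, so that mass slides down and the 9 kg mass slides up. Taking that direction as positive, Newton's second law for the whole system gives 70.249 − 48.925 = (9 + 12.5) a, so a = 21.324 / 21.5 = 0.9918 m/s².
For the 9 kg mass (up-slope positive): T − 48.925 = 9 × 0.9918, so T = 57.851 N.

57.9 N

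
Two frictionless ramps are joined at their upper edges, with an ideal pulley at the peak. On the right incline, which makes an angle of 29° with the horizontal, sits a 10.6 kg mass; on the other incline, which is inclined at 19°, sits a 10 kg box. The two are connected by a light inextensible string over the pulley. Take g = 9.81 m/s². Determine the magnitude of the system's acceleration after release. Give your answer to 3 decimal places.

0.897 m/s²

Resolve each weight along its own incline: the 10.6 kg mass has component 10.6 × 9.81 × sin 29° = 50.413 N down its slope, and the 10 kg mass has 10 × 9.81 × sin 19° = 31.938 N down its slope.
The 10.6 kg side's 50.413 N exceeds the other side's 31.938 N, so that mass slides down and the 10 kg mass slides up. Taking that direction as positive, Newton's second law for the whole system gives 50.413 − 31.938 = (10.6 + 10) a, so a = 18.475 / 20.6 = 0.8968 m/s².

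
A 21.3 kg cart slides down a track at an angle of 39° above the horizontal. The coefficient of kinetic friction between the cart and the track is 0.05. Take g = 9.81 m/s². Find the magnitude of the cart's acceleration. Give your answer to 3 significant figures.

Resolving the weight along the incline: the component pulling the cart down the slope is mg sin 39° = 21.3 × 9.81 × 0.6293 = 131.494 N, and the normal force is N = mg cos 39° = 21.3 × 9.81 × 0.7771 = 162.377 N.
Kinetic friction acts up the slope with magnitude f = μN = 0.05 × 162.377 = 8.119 N.
Net force along the incline is 131.494 − 8.119 = 123.375 N, so a = 123.375 / 21.3 = 5.7923 m/s².

5.79 m/s²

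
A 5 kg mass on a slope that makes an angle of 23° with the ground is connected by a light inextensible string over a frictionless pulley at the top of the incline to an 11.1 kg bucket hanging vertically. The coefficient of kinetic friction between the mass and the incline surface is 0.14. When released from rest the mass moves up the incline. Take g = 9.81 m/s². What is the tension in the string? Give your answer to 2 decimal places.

For the mass on the incline: the weight component along the slope is m₁g sin 23° = 5 × 9.81 × 0.3907 = 19.164 N and the normal force is N = m₁g cos 23° = 45.151 N.
Kinetic friction opposes the mass's motion up the incline: f = μN = 0.14 × 45.151 = 6.321 N acting down the slope.
Newton's second law for the mass (up-slope positive): T − 19.164 − 6.321 = 5 a. For the hanging bucket (downward positive): 11.1 × 9.81 − T = 11.1 a.
Adding the two equations eliminates T: 83.406 = 16.1 a, so a = 5.1805 m/s².
Then from the hanging bucket's equation, T = 11.1 × (9.81 − 5.1805) = 51.387 N.

51.39 N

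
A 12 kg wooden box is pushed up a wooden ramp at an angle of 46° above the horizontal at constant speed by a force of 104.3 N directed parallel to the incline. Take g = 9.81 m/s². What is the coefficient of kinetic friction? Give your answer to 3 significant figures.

At constant speed ΣF = 0 along the incline. The applied 104.3 N acts up the slope; the weight component mg sin 46° = 84.681 N and kinetic friction μN both act down the slope.
So 104.3 = 84.681 + μ × 81.775, giving μ = (104.3 − 84.681) / 81.775 = 0.2399.

0.240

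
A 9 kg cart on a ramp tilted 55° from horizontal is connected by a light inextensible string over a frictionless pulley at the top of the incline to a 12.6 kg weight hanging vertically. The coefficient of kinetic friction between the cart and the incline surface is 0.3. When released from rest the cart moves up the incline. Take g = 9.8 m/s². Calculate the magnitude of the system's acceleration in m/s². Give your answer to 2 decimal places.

For the cart on the incline: the weight component along the slope is m₁g sin 55° = 9 × 9.8 × 0.8192 = 72.253 N and the normal force is N = m₁g cos 55° = 50.589 N.
Kinetic friction opposes the cart's motion up the incline: f = μN = 0.3 × 50.589 = 15.177 N acting down the slope.
Newton's second law for the cart (up-slope positive): T − 72.253 − 15.177 = 9 a. For the hanging weight (downward positive): 12.6 × 9.8 − T = 12.6 a.
Adding the two equations eliminates T: 36.050 = 21.6 a, so a = 1.6690 m/s².

1.67 m/s²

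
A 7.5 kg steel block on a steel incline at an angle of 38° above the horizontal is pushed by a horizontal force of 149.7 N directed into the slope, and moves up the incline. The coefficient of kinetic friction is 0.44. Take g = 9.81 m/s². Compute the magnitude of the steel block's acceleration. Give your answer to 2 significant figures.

0.88 m/s²

The horizontal push has components F cos 38° = 149.7 × 0.7880 = 117.964 N up the incline and F sin 38° = 149.7 × 0.6157 = 92.170 N pressing into the surface.
The normal force is therefore N = mg cos 38° + F sin 38° = 57.977 + 92.170 = 150.147 N, and kinetic friction down the slope is μN = 0.44 × 150.147 = 66.065 N.
Along the incline: F cos 38° − mg sin 38° − μN = ma, so 117.964 − 45.300 − 66.065 = 7.5 a, giving a = 0.8799 m/s².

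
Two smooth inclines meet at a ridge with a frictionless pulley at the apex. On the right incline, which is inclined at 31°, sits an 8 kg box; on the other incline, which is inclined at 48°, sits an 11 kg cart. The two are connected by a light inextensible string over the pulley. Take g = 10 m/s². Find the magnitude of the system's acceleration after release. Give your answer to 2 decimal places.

Resolve each weight along its own incline: the 8 kg mass has component 8 × 10 × sin 31° = 41.203 N down its slope, and the 11 kg mass has 11 × 10 × sin 48° = 81.746 N down its slope.
The 11 kg side's 81.746 N exceeds the other side's 41.203 N, so that mass slides down and the 8 kg mass slides up. Taking that direction as positive, Newton's second law for the whole system gives 81.746 − 41.203 = (8 + 11) a, so a = 40.543 / 19 = 2.1338 m/s².

2.13 m/s²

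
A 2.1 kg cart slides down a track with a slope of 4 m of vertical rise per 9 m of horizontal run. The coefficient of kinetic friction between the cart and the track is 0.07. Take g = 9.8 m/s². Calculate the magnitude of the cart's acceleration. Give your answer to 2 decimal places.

Resolving the weight along the incline: the component pulling the cart down the slope is mg sin 23.96° = 2.1 × 9.8 × 0.4061 = 8.358 N, and the normal force is N = mg cos 23.96° = 2.1 × 9.8 × 0.9138 = 18.806 N.
Kinetic friction acts up the slope with magnitude f = μN = 0.07 × 18.806 = 1.316 N.
Net force along the incline is 8.358 − 1.316 = 7.042 N, so a = 7.042 / 2.1 = 3.3533 m/s².

3.35 m/s²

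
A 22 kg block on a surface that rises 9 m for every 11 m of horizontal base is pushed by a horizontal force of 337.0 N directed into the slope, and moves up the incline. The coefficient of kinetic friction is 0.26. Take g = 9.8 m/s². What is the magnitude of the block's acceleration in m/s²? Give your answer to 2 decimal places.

The horizontal push has components F cos 39.29° = 337.0 × 0.7740 = 260.838 N up the incline and F sin 39.29° = 337.0 × 0.6332 = 213.388 N pressing into the surface.
The normal force is therefore N = mg cos 39.29° + F sin 39.29° = 166.874 + 213.388 = 380.262 N, and kinetic friction down the slope is μN = 0.26 × 380.262 = 98.868 N.
Along the incline: F cos 39.29° − mg sin 39.29° − μN = ma, so 260.838 − 136.518 − 98.868 = 22 a, giving a = 1.1569 m/s².

1.16 m/s²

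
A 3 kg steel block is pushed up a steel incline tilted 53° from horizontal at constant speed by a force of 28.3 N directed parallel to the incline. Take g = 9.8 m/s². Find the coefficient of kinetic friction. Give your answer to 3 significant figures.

0.272

At constant speed ΣF = 0 along the incline. The applied 28.3 N acts up the slope; the weight component mg sin 53° = 23.480 N and kinetic friction μN both act down the slope.
So 28.3 = 23.480 + μ × 17.693, giving μ = (28.3 − 23.480) / 17.693 = 0.2724.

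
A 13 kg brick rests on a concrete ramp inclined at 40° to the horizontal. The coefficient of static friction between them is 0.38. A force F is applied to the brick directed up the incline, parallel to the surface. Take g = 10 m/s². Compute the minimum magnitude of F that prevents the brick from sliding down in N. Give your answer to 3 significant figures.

45.7 N

The normal force is N = mg cos 40° = 99.586 N. With F at its minimum the brick is on the verge of sliding down, so static friction is at its maximum μ_s N = 0.38 × 99.586 = 37.843 N and acts up the slope.
Equilibrium along the incline: F + μ_s N = mg sin 40°, so F = 83.562 − 37.843 = 45.719 N.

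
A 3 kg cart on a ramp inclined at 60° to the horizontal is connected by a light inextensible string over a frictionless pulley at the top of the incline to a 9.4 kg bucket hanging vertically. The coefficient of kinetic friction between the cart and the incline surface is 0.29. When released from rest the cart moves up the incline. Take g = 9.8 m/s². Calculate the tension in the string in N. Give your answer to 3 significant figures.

44.8 N

For the cart on the incline: the weight component along the slope is m₁g sin 60° = 3 × 9.8 × 0.8660 = 25.460 N and the normal force is N = m₁g cos 60° = 14.700 N.
Kinetic friction opposes the cart's motion up the incline: f = μN = 0.29 × 14.700 = 4.263 N acting down the slope.
Newton's second law for the cart (up-slope positive): T − 25.460 − 4.263 = 3 a. For the hanging bucket (downward positive): 9.4 × 9.8 − T = 9.4 a.
Adding the two equations eliminates T: 62.397 = 12.4 a, so a = 5.0320 m/s².
Then from the hanging bucket's equation, T = 9.4 × (9.8 − 5.0320) = 44.819 N.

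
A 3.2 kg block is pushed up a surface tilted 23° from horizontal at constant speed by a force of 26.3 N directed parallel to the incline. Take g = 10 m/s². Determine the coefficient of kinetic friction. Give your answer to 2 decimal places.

At constant speed ΣF = 0 along the incline. The applied 26.3 N acts up the slope; the weight component mg sin 23° = 12.503 N and kinetic friction μN both act down the slope.
So 26.3 = 12.503 + μ × 29.456, giving μ = (26.3 − 12.503) / 29.456 = 0.4684.

0.47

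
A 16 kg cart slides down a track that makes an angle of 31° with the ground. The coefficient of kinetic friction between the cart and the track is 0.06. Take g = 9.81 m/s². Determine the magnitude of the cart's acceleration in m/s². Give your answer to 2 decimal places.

4.55 m/s²

Resolving the weight along the incline: the component pulling the cart down the slope is mg sin 31° = 16 × 9.81 × 0.5150 = 80.834 N, and the normal force is N = mg cos 31° = 16 × 9.81 × 0.8572 = 134.546 N.
Kinetic friction acts up the slope with magnitude f = μN = 0.06 × 134.546 = 8.073 N.
Net force along the incline is 80.834 − 8.073 = 72.761 N, so a = 72.761 / 16 = 4.5476 m/s².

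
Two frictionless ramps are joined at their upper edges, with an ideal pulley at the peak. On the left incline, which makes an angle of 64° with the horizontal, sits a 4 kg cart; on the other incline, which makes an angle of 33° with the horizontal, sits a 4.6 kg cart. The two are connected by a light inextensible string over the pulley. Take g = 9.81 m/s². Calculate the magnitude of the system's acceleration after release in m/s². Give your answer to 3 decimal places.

1.243 m/s²

Resolve each weight along its own incline: the 4 kg mass has component 4 × 9.81 × sin 64° = 35.269 N down its slope, and the 4.6 kg mass has 4.6 × 9.81 × sin 33° = 24.577 N down its slope.
The 4 kg side's 35.269 N exceeds the other side's 24.577 N, so that mass slides down and the 4.6 kg mass slides up. Taking that direction as positive, Newton's second law for the whole system gives 35.269 − 24.577 = (4 + 4.6) a, so a = 10.692 / 8.6 = 1.2433 m/s².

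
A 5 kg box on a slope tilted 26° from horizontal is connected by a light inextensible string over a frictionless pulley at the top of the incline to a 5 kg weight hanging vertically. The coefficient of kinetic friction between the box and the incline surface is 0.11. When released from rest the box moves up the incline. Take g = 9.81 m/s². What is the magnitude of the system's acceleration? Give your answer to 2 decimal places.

2.27 m/s²

For the box on the incline: the weight component along the slope is m₁g sin 26° = 5 × 9.81 × 0.4384 = 21.504 N and the normal force is N = m₁g cos 26° = 44.086 N.
Kinetic friction opposes the box's motion up the incline: f = μN = 0.11 × 44.086 = 4.849 N acting down the slope.
Newton's second law for the box (up-slope positive): T − 21.504 − 4.849 = 5 a. For the hanging weight (downward positive): 5 × 9.81 − T = 5 a.
Adding the two equations eliminates T: 22.697 = 10 a, so a = 2.2697 m/s².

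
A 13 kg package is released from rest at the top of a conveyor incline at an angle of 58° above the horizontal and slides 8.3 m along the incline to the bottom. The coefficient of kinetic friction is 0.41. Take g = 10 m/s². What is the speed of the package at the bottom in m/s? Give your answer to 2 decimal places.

The weight component along the incline is mg sin 58° = 110.246 N and the normal force is N = mg cos 58° = 68.890 N.
Friction up the slope is f = μN = 0.41 × 68.890 = 28.245 N, so the net downslope force is 110.246 − 28.245 = 82.001 N and a = 82.001 / 13 = 6.3078 m/s².
Starting from rest over a distance of 8.3 m, v² = 2aL = 2 × 6.3078 × 8.3 = 104.7095, so v = 10.2328 m/s.

10.23 m/s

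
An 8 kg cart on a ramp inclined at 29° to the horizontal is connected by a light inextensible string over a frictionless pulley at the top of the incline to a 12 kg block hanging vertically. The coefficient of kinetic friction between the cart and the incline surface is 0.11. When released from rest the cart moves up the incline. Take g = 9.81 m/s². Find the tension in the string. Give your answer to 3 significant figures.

74.4 N

For the cart on the incline: the weight component along the slope is m₁g sin 29° = 8 × 9.81 × 0.4848 = 38.047 N and the normal force is N = m₁g cos 29° = 68.640 N.
Kinetic friction opposes the cart's motion up the incline: f = μN = 0.11 × 68.640 = 7.550 N acting down the slope.
Newton's second law for the cart (up-slope positive): T − 38.047 − 7.550 = 8 a. For the hanging block (downward positive): 12 × 9.81 − T = 12 a.
Adding the two equations eliminates T: 72.123 = 20 a, so a = 3.6062 m/s².
Then from the hanging block's equation, T = 12 × (9.81 − 3.6062) = 74.446 N.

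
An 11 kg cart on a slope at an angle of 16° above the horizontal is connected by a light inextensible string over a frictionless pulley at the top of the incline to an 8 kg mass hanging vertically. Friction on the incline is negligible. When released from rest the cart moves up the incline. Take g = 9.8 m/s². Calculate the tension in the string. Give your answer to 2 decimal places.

For the cart on the incline: the weight component along the slope is m₁g sin 16° = 11 × 9.8 × 0.2756 = 29.710 N and the normal force is N = m₁g cos 16° = 103.624 N.
Newton's second law for the cart (up-slope positive): T − 29.710 = 11 a. For the hanging mass (downward positive): 8 × 9.8 − T = 8 a.
Adding the two equations eliminates T: 48.690 = 19 a, so a = 2.5626 m/s².
Then from the hanging mass's equation, T = 8 × (9.8 − 2.5626) = 57.899 N.

57.90 N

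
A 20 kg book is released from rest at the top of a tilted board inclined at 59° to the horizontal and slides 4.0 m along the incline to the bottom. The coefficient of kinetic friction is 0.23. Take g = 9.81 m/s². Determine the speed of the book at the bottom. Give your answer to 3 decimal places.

The weight component along the incline is mg sin 59° = 168.176 N and the normal force is N = mg cos 59° = 101.050 N.
Friction up the slope is f = μN = 0.23 × 101.050 = 23.242 N, so the net downslope force is 168.176 − 23.242 = 144.934 N and a = 144.934 / 20 = 7.2467 m/s².
Starting from rest over a distance of 4.0 m, v² = 2aL = 2 × 7.2467 × 4.0 = 57.9736, so v = 7.6140 m/s.

7.614 m/s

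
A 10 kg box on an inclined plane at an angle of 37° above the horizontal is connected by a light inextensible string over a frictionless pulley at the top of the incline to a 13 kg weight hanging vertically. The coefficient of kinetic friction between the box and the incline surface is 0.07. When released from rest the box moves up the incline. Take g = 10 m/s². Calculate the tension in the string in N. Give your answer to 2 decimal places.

For the box on the incline: the weight component along the slope is m₁g sin 37° = 10 × 10 × 0.6018 = 60.180 N and the normal force is N = m₁g cos 37° = 79.864 N.
Kinetic friction opposes the box's motion up the incline: f = μN = 0.07 × 79.864 = 5.590 N acting down the slope.
Newton's second law for the box (up-slope positive): T − 60.180 − 5.590 = 10 a. For the hanging weight (downward positive): 13 × 10 − T = 13 a.
Adding the two equations eliminates T: 64.230 = 23 a, so a = 2.7926 m/s².
Then from the hanging weight's equation, T = 13 × (10 − 2.7926) = 93.696 N.

93.70 N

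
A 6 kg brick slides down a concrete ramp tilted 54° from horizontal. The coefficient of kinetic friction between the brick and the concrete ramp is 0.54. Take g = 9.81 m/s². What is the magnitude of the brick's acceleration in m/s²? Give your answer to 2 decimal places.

4.82 m/s²

Resolving the weight along the incline: the component pulling the brick down the slope is mg sin 54° = 6 × 9.81 × 0.8090 = 47.618 N, and the normal force is N = mg cos 54° = 6 × 9.81 × 0.5878 = 34.598 N.
Kinetic friction acts up the slope with magnitude f = μN = 0.54 × 34.598 = 18.683 N.
Net force along the incline is 47.618 − 18.683 = 28.935 N, so a = 28.935 / 6 = 4.8225 m/s².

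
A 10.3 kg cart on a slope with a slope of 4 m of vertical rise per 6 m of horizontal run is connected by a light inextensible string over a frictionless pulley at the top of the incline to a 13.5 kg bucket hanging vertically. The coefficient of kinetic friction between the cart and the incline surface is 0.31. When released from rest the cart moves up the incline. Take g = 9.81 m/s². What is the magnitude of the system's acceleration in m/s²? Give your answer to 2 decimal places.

2.11 m/s²

For the cart on the incline: the weight component along the slope is m₁g sin 33.69° = 10.3 × 9.81 × 0.5547 = 56.049 N and the normal force is N = m₁g cos 33.69° = 84.073 N.
Kinetic friction opposes the cart's motion up the incline: f = μN = 0.31 × 84.073 = 26.063 N acting down the slope.
Newton's second law for the cart (up-slope positive): T − 56.049 − 26.063 = 10.3 a. For the hanging bucket (downward positive): 13.5 × 9.81 − T = 13.5 a.
Adding the two equations eliminates T: 50.323 = 23.8 a, so a = 2.1144 m/s².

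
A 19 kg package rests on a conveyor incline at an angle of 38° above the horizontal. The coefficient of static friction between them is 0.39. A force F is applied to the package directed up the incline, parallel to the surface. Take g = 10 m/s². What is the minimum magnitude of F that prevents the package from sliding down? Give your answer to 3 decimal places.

58.584 N

The normal force is N = mg cos 38° = 149.722 N. With F at its minimum the package is on the verge of sliding down, so static friction is at its maximum μ_s N = 0.39 × 149.722 = 58.392 N and acts up the slope.
Equilibrium along the incline: F + μ_s N = mg sin 38°, so F = 116.976 − 58.392 = 58.584 N.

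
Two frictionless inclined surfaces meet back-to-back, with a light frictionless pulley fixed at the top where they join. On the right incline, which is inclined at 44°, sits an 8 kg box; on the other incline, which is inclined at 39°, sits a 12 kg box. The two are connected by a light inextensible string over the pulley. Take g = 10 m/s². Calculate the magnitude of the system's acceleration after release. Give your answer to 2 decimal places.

Resolve each weight along its own incline: the 8 kg mass has component 8 × 10 × sin 44° = 55.573 N down its slope, and the 12 kg mass has 12 × 10 × sin 39° = 75.518 N down its slope.
The 12 kg side's 75.518 N exceeds the other side's 55.573 N, so that mass slides down and the 8 kg mass slides up. Taking that direction as positive, Newton's second law for the whole system gives 75.518 − 55.573 = (8 + 12) a, so a = 19.945 / 20 = 0.9972 m/s².

1.00 m/s²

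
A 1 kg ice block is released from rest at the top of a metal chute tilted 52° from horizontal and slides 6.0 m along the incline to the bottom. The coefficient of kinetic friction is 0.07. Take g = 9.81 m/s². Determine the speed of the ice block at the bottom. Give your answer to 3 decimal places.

9.364 m/s

The weight component along the incline is mg sin 52° = 7.730 N and the normal force is N = mg cos 52° = 6.040 N.
Friction up the slope is f = μN = 0.07 × 6.040 = 0.423 N, so the net downslope force is 7.730 − 0.423 = 7.307 N and a = 7.307 / 1 = 7.3070 m/s².
Starting from rest over a distance of 6.0 m, v² = 2aL = 2 × 7.3070 × 6.0 = 87.6840, so v = 9.3640 m/s.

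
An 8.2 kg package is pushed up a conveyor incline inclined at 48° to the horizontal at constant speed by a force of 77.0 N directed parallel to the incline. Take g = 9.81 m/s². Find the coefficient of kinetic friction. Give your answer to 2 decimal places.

0.32

At constant speed ΣF = 0 along the incline. The applied 77.0 N acts up the slope; the weight component mg sin 48° = 59.780 N and kinetic friction μN both act down the slope.
So 77.0 = 59.780 + μ × 53.826, giving μ = (77.0 − 59.780) / 53.826 = 0.3199.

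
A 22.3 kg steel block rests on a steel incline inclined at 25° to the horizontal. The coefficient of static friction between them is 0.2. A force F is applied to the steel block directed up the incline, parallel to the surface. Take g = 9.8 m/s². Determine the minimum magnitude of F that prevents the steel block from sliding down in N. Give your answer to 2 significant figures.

53 N

The normal force is N = mg cos 25° = 198.065 N. With F at its minimum the steel block is on the verge of sliding down, so static friction is at its maximum μ_s N = 0.2 × 198.065 = 39.613 N and acts up the slope.
Equilibrium along the incline: F + μ_s N = mg sin 25°, so F = 92.359 − 39.613 = 52.746 N.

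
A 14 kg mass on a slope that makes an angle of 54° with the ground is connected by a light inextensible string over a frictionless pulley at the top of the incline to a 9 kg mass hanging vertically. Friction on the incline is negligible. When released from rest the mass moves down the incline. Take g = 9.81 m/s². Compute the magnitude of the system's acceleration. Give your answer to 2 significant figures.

For the mass on the incline: the weight component along the slope is m₁g sin 54° = 14 × 9.81 × 0.8090 = 111.108 N and the normal force is N = m₁g cos 54° = 80.726 N.
Newton's second law for the mass (down-slope positive): 111.108 − T = 14 a. For the hanging mass (upward positive): T − 9 × 9.81 = 9 a.
Adding the two equations eliminates T: 22.818 = 23 a, so a = 0.9921 m/s².

0.99 m/s²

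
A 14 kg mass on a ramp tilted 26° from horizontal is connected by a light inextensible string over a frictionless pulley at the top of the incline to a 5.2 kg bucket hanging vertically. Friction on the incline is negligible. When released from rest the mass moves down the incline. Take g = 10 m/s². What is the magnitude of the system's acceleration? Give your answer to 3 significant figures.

0.488 m/s²

For the mass on the incline: the weight component along the slope is m₁g sin 26° = 14 × 10 × 0.4384 = 61.376 N and the normal force is N = m₁g cos 26° = 125.831 N.
Newton's second law for the mass (down-slope positive): 61.376 − T = 14 a. For the hanging bucket (upward positive): T − 5.2 × 10 = 5.2 a.
Adding the two equations eliminates T: 9.376 = 19.2 a, so a = 0.4883 m/s².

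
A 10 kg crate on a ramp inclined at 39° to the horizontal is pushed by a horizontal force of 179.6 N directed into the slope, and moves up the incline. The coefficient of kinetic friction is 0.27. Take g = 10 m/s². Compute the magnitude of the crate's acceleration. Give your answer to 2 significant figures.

2.5 m/s²

The horizontal push has components F cos 39° = 179.6 × 0.7771 = 139.567 N up the incline and F sin 39° = 179.6 × 0.6293 = 113.022 N pressing into the surface.
The normal force is therefore N = mg cos 39° + F sin 39° = 77.710 + 113.022 = 190.732 N, and kinetic friction down the slope is μN = 0.27 × 190.732 = 51.498 N.
Along the incline: F cos 39° − mg sin 39° − μN = ma, so 139.567 − 62.930 − 51.498 = 10 a, giving a = 2.5139 m/s².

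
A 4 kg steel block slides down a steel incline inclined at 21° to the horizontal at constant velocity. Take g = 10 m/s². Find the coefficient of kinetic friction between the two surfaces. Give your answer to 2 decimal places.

At constant velocity the net force along the incline is zero: mg sin 21° = μ mg cos 21°.
So μ = tan 21° = 0.3584 / 0.9336 = 0.3839.

0.38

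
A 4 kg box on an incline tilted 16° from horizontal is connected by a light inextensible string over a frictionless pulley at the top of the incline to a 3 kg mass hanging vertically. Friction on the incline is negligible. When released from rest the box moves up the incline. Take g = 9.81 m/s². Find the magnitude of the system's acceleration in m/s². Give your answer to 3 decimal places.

2.659 m/s²

For the box on the incline: the weight component along the slope is m₁g sin 16° = 4 × 9.81 × 0.2756 = 10.815 N and the normal force is N = m₁g cos 16° = 37.720 N.
Newton's second law for the box (up-slope positive): T − 10.815 = 4 a. For the hanging mass (downward positive): 3 × 9.81 − T = 3 a.
Adding the two equations eliminates T: 18.615 = 7 a, so a = 2.6593 m/s².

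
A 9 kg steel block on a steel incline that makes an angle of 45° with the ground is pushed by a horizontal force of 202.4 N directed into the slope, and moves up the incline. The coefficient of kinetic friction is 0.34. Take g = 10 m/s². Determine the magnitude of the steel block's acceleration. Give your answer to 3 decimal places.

The horizontal push has components F cos 45° = 202.4 × 0.7071 = 143.117 N up the incline and F sin 45° = 202.4 × 0.7071 = 143.117 N pressing into the surface.
The normal force is therefore N = mg cos 45° + F sin 45° = 63.639 + 143.117 = 206.756 N, and kinetic friction down the slope is μN = 0.34 × 206.756 = 70.297 N.
Along the incline: F cos 45° − mg sin 45° − μN = ma, so 143.117 − 63.639 − 70.297 = 9 a, giving a = 1.0201 m/s².

1.020 m/s²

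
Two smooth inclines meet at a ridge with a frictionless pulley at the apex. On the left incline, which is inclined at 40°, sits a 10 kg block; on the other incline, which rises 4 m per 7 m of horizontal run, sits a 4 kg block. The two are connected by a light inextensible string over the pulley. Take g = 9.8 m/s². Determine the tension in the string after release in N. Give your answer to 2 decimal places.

Resolve each weight along its own incline: the 10 kg mass has component 10 × 9.8 × sin 40° = 62.993 N down its slope, and the 4 kg mass has 4 × 9.8 × sin 29.74° = 19.449 N down its slope.
The 10 kg side's 62.993 N exceeds the other side's 19.449 N, so that mass slides down and the 4 kg mass slides up. Taking that direction as positive, Newton's second law for the whole system gives 62.993 − 19.449 = (10 + 4) a, so a = 43.544 / 14 = 3.1103 m/s².
For the 4 kg mass (up-slope positive): T − 19.449 = 4 × 3.1103, so T = 31.890 N.

31.89 N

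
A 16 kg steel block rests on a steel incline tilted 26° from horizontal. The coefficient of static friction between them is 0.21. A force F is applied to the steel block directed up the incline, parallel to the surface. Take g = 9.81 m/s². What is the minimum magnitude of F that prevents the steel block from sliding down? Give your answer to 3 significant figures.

The normal force is N = mg cos 26° = 141.075 N. With F at its minimum the steel block is on the verge of sliding down, so static friction is at its maximum μ_s N = 0.21 × 141.075 = 29.626 N and acts up the slope.
Equilibrium along the incline: F + μ_s N = mg sin 26°, so F = 68.807 − 29.626 = 39.181 N.

39.2 N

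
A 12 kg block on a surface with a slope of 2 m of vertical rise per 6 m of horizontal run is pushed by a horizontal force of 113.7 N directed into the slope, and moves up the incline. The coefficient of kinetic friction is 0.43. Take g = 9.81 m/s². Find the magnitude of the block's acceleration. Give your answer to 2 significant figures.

0.60 m/s²

The horizontal push has components F cos 18.43° = 113.7 × 0.9487 = 107.867 N up the incline and F sin 18.43° = 113.7 × 0.3162 = 35.952 N pressing into the surface.
The normal force is therefore N = mg cos 18.43° + F sin 18.43° = 111.681 + 35.952 = 147.633 N, and kinetic friction down the slope is μN = 0.43 × 147.633 = 63.482 N.
Along the incline: F cos 18.43° − mg sin 18.43° − μN = ma, so 107.867 − 37.223 − 63.482 = 12 a, giving a = 0.5968 m/s².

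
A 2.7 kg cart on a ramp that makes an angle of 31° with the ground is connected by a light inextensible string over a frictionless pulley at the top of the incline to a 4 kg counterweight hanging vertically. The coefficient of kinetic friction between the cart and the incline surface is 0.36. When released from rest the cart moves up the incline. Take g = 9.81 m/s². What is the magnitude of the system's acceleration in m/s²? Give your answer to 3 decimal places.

2.601 m/s²

For the cart on the incline: the weight component along the slope is m₁g sin 31° = 2.7 × 9.81 × 0.5150 = 13.641 N and the normal force is N = m₁g cos 31° = 22.704 N.
Kinetic friction opposes the cart's motion up the incline: f = μN = 0.36 × 22.704 = 8.173 N acting down the slope.
Newton's second law for the cart (up-slope positive): T − 13.641 − 8.173 = 2.7 a. For the hanging counterweight (downward positive): 4 × 9.81 − T = 4 a.
Adding the two equations eliminates T: 17.426 = 6.7 a, so a = 2.6009 m/s².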